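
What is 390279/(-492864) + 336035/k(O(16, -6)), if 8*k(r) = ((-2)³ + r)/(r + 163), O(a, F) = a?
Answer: 9881966606227/164288 ≈ 6.0150e+7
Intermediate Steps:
k(r) = (-8 + r)/(8*(163 + r)) (k(r) = (((-2)³ + r)/(r + 163))/8 = ((-8 + r)/(163 + r))/8 = (-8 + r)/(8*(163 + r)))
390279/(-492864) + 336035/k(O(16, -6)) = 390279/(-492864) + 336035/(((-8 + 16)/(8*(163 + 16)))) = 390279*(-1/492864) + 336035/(((⅛)*8/179)) = -130093/164288 + 336035/(((⅛)*(1/179)*8)) = -130093/164288 + 336035/(1/179) = -130093/164288 + 336035*179 = -130093/164288 + 60150265 = 9881966606227/164288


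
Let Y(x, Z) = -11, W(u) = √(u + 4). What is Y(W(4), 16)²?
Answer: 121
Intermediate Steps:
W(u) = √(4 + u)
Y(W(4), 16)² = (-11)² = 121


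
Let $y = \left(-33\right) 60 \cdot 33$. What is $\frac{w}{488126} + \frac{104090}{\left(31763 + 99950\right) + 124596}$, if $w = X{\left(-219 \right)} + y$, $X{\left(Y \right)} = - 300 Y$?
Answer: $\frac{25450653290}{62555543467} \approx 0.40685$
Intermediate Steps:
$y = -65340$ ($y = \left(-1980\right) 33 = -65340$)
$w = 360$ ($w = \left(-300\right) \left(-219\right) - 65340 = 65700 - 65340 = 360$)
$\frac{w}{488126} + \frac{104090}{\left(31763 + 99950\right) + 124596} = \frac{360}{488126} + \frac{104090}{\left(31763 + 99950\right) + 124596} = 360 \cdot \frac{1}{488126} + \frac{104090}{131713 + 124596} = \frac{180}{244063} + \frac{104090}{256309} = \frac{25450653290}{62555543467}$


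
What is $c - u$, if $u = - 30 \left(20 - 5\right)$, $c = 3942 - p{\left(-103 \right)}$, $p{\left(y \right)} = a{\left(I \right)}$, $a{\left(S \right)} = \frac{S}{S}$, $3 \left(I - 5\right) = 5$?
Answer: $4391$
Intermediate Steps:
$I = \frac{20}{3}$ ($I = 5 + \frac{1}{3} \cdot 5 = 5 + \frac{5}{3} = \frac{20}{3} \approx 6.6667$)
$a{\left(S \right)} = 1$
$p{\left(y \right)} = 1$
$c = 3941$ ($c = 3942 - 1 = 3941$)
$u = -450$ ($u = \left(-30\right) 15 = -450$)
$c - u = 3941 - -450 = 3941 + 450 = 4391$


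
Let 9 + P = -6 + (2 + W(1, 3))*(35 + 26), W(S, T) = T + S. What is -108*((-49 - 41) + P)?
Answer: -28188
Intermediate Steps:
W(S, T) = S + T
P = 351 (P = -9 + (-6 + (2 + (1 + 3))*(35 + 26)) = -9 + (-6 + (2 + 4)*61) = -9 + (-6 + 6*61) = -9 + (-6 + 366) = -9 + 360 = 351)
-108*((-49 - 41) + P) = -108*((-49 - 41) + 351) = -108*(-90 + 351) = -108*261 = -28188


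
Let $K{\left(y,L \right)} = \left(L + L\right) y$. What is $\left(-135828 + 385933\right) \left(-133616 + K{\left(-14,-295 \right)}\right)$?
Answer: $-31352162380$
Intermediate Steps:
$K{\left(y,L \right)} = 2 L y$
$\left(-135828 + 385933\right) \left(-133616 + K{\left(-14,-295 \right)}\right) = \left(-135828 + 385933\right) \left(-133616 + 2 \left(-295\right) \left(-14\right)\right) = 250105 \left(-133616 + 8260\right) = 250105 \left(-125356\right) = -31352162380$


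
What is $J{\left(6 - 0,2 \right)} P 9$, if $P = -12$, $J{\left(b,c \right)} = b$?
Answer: $-648$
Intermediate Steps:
$J{\left(6 - 0,2 \right)} P 9 = \left(6 - 0\right) \left(-12\right) 9 = \left(6 + 0\right) \left(-12\right) 9 = 6 \left(-12\right) 9 = \left(-72\right) 9 = -648$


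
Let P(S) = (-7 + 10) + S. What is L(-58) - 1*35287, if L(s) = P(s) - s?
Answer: -35284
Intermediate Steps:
P(S) = 3 + S
L(s) = 3 (L(s) = (3 + s) - s = 3)
L(-58) - 1*35287 = 3 - 1*35287 = 3 - 35287 = -35284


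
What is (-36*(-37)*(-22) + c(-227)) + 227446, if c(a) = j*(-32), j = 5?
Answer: 197982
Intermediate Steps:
c(a) = -160 (c(a) = 5*(-32) = -160)
(-36*(-37)*(-22) + c(-227)) + 227446 = (-36*(-37)*(-22) - 160) + 227446 = (1332*(-22) - 160) + 227446 = (-29304 - 160) + 227446 = -29464 + 227446 = 197982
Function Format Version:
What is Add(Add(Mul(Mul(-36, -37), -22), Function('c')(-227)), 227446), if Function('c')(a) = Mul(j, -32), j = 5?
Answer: 197982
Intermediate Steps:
Function('c')(a) = -160 (Function('c')(a) = Mul(5, -32) = -160)
Add(Add(Mul(Mul(-36, -37), -22), Function('c')(-227)), 227446) = Add(Add(Mul(Mul(-36, -37), -22), -160), 227446) = Add(Add(Mul(1332, -22), -160), 227446) = Add(Add(-29304, -160), 227446) = Add(-29464, 227446) = 197982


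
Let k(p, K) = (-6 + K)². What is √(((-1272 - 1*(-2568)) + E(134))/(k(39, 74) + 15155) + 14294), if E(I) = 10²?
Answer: √5591966784738/19779 ≈ 119.56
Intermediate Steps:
E(I) = 100
√(((-1272 - 1*(-2568)) + E(134))/(k(39, 74) + 15155) + 14294) = √(((-1272 - 1*(-2568)) + 100)/((-6 + 74)² + 15155) + 14294) = √(((-1272 + 2568) + 100)/(68² + 15155) + 14294) = √((1296 + 100)/(4624 + 15155) + 14294) = √(1396/19779 + 14294) = √(282722422/19779) = √5591966784738/19779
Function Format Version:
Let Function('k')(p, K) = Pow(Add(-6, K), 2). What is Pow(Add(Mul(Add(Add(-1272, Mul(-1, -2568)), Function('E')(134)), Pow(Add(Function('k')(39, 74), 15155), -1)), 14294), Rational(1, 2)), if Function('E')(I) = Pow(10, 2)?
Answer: Mul(Rational(1, 19779), Pow(5591966784738, Rational(1, 2))) ≈ 119.56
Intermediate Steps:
Function('E')(I) = 100
Pow(Add(Mul(Add(Add(-1272, Mul(-1, -2568)), Function('E')(134)), Pow(Add(Function('k')(39, 74), 15155), -1)), 14294), Rational(1, 2)) = Pow(Add(Mul(Add(Add(-1272, Mul(-1, -2568)), 100), Pow(Add(Pow(Add(-6, 74), 2), 15155), -1)), 14294), Rational(1, 2)) = Pow(Add(Mul(Add(Add(-1272, 2568), 100), Pow(Add(Pow(68, 2), 15155), -1)), 14294), Rational(1, 2)) = Pow(Add(Mul(Add(1296, 100), Pow(Add(4624, 15155), -1)), 14294), Rational(1, 2)) = Pow(Add(Mul(1396, Pow(19779, -1)), 14294), Rational(1, 2)) = Pow(Add(Mul(1396, Rational(1, 19779)), 14294), Rational(1, 2)) = Pow(Add(Rational(1396, 19779), 14294), Rational(1, 2)) = Pow(Rational(282722422, 19779), Rational(1, 2)) = Mul(Rational(1, 19779), Pow(5591966784738, Rational(1, 2)))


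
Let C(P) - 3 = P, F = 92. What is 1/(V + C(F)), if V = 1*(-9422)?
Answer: -1/9327 ≈ -0.00010722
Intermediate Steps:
C(P) = 3 + P
V = -9422
1/(V + C(F)) = 1/(-9422 + (3 + 92)) = 1/(-9422 + 95) = 1/(-9327) = -1/9327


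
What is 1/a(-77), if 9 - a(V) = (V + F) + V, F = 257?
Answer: -1/94 ≈ -0.010638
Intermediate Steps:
a(V) = -248 - 2*V (a(V) = 9 - ((V + 257) + V) = 9 - ((257 + V) + V) = 9 - (257 + 2*V) = 9 + (-257 - 2*V) = -248 - 2*V)
1/a(-77) = 1/(-248 - 2*(-77)) = 1/(-248 + 154) = 1/(-94) = -1/94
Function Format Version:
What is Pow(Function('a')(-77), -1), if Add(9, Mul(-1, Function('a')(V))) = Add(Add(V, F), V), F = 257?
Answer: Rational(-1, 94) ≈ -0.010638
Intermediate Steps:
Function('a')(V) = Add(-248, Mul(-2, V)) (Function('a')(V) = Add(9, Mul(-1, Add(Add(V, 257), V))) = Add(9, Mul(-1, Add(Add(257, V), V))) = Add(9, Mul(-1, Add(257, Mul(2, V)))) = Add(9, Add(-257, Mul(-2, V))) = Add(-248, Mul(-2, V)))
Pow(Function('a')(-77), -1) = Pow(Add(-248, Mul(-2, -77)), -1) = Pow(Add(-248, 154), -1) = Pow(-94, -1) = Rational(-1, 94)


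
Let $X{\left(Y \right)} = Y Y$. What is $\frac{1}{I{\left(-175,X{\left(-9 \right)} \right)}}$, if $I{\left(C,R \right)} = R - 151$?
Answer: $- \frac{1}{70} \approx -0.014286$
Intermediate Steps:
$X{\left(Y \right)} = Y^{2}$
$I{\left(C,R \right)} = -151 + R$ ($I{\left(C,R \right)} = R - 151 = -151 + R$)
$\frac{1}{I{\left(-175,X{\left(-9 \right)} \right)}} = \frac{1}{-151 + \left(-9\right)^{2}} = \frac{1}{-151 + 81} = \frac{1}{-70} = - \frac{1}{70}$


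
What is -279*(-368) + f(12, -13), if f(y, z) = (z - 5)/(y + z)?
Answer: 102690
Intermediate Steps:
f(y, z) = (-5 + z)/(y + z)
-279*(-368) + f(12, -13) = -279*(-368) + (-5 - 13)/(12 - 13) = 102672 - 18/(-1) = 102672 - 1*(-18) = 102672 + 18 = 102690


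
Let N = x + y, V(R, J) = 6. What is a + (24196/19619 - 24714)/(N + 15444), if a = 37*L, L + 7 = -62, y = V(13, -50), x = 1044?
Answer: -17970106118/7034691 ≈ -2554.5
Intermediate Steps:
y = 6
L = -69 (L = -7 - 62 = -69)
N = 1050 (N = 1044 + 6 = 1050)
a = -2553 (a = 37*(-69) = -2553)
a + (24196/19619 - 24714)/(N + 15444) = -2553 + (24196/19619 - 24714)/(1050 + 15444) = -2553 + (24196*(1/19619) - 24714)/16494 = -2553 + (1052/853 - 24714)*(1/16494) = -2553 - 21079990/853*1/16494 = -2553 - 10539995/7034691 = -17970106118/7034691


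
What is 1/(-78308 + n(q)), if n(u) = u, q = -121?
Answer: -1/78429 ≈ -1.2750e-5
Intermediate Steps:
1/(-78308 + n(q)) = 1/(-78308 - 121) = 1/(-78429) = -1/78429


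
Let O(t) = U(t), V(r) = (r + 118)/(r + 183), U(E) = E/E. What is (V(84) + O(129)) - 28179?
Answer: -7523324/267 ≈ -28177.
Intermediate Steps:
U(E) = 1
V(r) = (118 + r)/(183 + r)
O(t) = 1
(V(84) + O(129)) - 28179 = ((118 + 84)/(183 + 84) + 1) - 28179 = (202/267 + 1) - 28179 = 469/267 - 28179 = -7523324/267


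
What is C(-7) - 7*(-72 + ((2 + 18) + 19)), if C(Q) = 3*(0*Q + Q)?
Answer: 210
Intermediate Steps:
C(Q) = 3*Q (C(Q) = 3*(0 + Q) = 3*Q)
C(-7) - 7*(-72 + ((2 + 18) + 19)) = 3*(-7) - 7*(-72 + ((2 + 18) + 19)) = -21 - 7*(-72 + (20 + 19)) = -21 - 7*(-72 + 39) = -21 - 7*(-33) = -21 + 231 = 210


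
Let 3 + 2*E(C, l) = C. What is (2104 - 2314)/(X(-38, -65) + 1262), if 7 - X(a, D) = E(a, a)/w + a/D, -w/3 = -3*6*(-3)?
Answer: -4422600/26710163 ≈ -0.16558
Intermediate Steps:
w = -162 (w = -3*(-3*6)*(-3) = -(-54)*(-3) = -3*54 = -162)
E(C, l) = -3/2 + C/2
X(a, D) = 755/108 + a/324 - a/D (X(a, D) = 7 - ((-3/2 + a/2)/(-162) + a/D) = 7 - ((-3/2 + a/2)*(-1/162) + a/D) = 7 - ((1/108 - a/324) + a/D) = 7 - (1/108 - a/324 + a/D) = 7 + (-1/108 + a/324 - a/D) = 755/108 + a/324 - a/D)
(2104 - 2314)/(X(-38, -65) + 1262) = (2104 - 2314)/((-1*(-38) + (1/324)*(-65)*(2265 - 38))/(-65) + 1262) = -210/(-(38 + (1/324)*(-65)*2227)/65 + 1262) = -210/(-(38 - 144755/324)/65 + 1262) = -210/(-1/65*(-132443/324) + 1262) = -210/(132443/21060 + 1262) = -210/26710163/21060 = -210*21060/26710163 = -4422600/26710163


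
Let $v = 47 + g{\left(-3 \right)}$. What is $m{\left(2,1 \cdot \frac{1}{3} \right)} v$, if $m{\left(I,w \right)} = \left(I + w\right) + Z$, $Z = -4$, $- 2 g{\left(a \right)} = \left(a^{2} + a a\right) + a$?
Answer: $- \frac{395}{6} \approx -65.833$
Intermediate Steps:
$g{\left(a \right)} = - a^{2} - \frac{a}{2}$ ($g{\left(a \right)} = - \frac{\left(a^{2} + a a\right) + a}{2} = - \frac{\left(a^{2} + a^{2}\right) + a}{2} = - \frac{2 a^{2} + a}{2} = - \frac{a + 2 a^{2}}{2} = - a^{2} - \frac{a}{2}$)
$v = \frac{79}{2}$ ($v = 47 - - 3 \left(\frac{1}{2} - 3\right) = 47 - \left(-3\right) \left(- \frac{5}{2}\right) = 47 - \frac{15}{2} = \frac{79}{2} \approx 39.5$)
$m{\left(I,w \right)} = -4 + I + w$ ($m{\left(I,w \right)} = \left(I + w\right) - 4 = -4 + I + w$)
$m{\left(2,1 \cdot \frac{1}{3} \right)} v = \left(-4 + 2 + 1 \cdot \frac{1}{3}\right) \frac{79}{2} = \left(-4 + 2 + \frac{1}{3}\right) \frac{79}{2} = \left(- \frac{5}{3}\right) \frac{79}{2} = - \frac{395}{6}$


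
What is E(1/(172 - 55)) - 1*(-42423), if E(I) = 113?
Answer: 42536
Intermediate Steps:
E(1/(172 - 55)) - 1*(-42423) = 113 - 1*(-42423) = 113 + 42423 = 42536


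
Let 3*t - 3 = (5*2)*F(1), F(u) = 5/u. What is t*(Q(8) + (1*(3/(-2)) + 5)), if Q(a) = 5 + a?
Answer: 583/2 ≈ 291.50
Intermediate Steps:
t = 53/3 (t = 1 + ((5*2)*(5/1))/3 = 1 + (10*(5*1))/3 = 1 + (10*5)/3 = 1 + (⅓)*50 = 1 + 50/3 = 53/3 ≈ 17.667)
t*(Q(8) + (1*(3/(-2)) + 5)) = 53*((5 + 8) + (1*(3/(-2)) + 5))/3 = 53*(13 + (1*(3*(-½)) + 5))/3 = 53*(13 + (1*(-3/2) + 5))/3 = 53*(13 + (-3/2 + 5))/3 = 53*(13 + 7/2)/3 = (53/3)*(33/2) = 583/2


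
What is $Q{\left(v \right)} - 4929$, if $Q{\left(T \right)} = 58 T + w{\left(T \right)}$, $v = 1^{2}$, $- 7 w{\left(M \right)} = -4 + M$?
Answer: $- \frac{34094}{7} \approx -4870.6$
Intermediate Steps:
$w{\left(M \right)} = \frac{4}{7} - \frac{M}{7}$ ($w{\left(M \right)} = - \frac{-4 + M}{7} = \frac{4}{7} - \frac{M}{7}$)
$v = 1$
$Q{\left(T \right)} = \frac{4}{7} + \frac{405 T}{7}$ ($Q{\left(T \right)} = 58 T - \left(- \frac{4}{7} + \frac{T}{7}\right) = \frac{4}{7} + \frac{405 T}{7}$)
$Q{\left(v \right)} - 4929 = \left(\frac{4}{7} + \frac{405}{7} \cdot 1\right) - 4929 = \left(\frac{4}{7} + \frac{405}{7}\right) - 4929 = \frac{409}{7} - 4929 = - \frac{34094}{7}$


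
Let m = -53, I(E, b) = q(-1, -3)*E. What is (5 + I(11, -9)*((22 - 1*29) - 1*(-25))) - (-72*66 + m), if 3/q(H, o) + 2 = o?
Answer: 23456/5 ≈ 4691.2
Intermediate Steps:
q(H, o) = 3/(-2 + o)
I(E, b) = -3*E/5 (I(E, b) = (3/(-2 - 3))*E = (3/(-5))*E = (3*(-1/5))*E = -3*E/5)
(5 + I(11, -9)*((22 - 1*29) - 1*(-25))) - (-72*66 + m) = (5 + (-3/5*11)*((22 - 1*29) - 1*(-25))) - (-72*66 - 53) = (5 - 33*((22 - 29) + 25)/5) - (-4752 - 53) = (5 - 33*(-7 + 25)/5) - 1*(-4805) = (5 - 33/5*18) + 4805 = (5 - 594/5) + 4805 = -569/5 + 4805 = 23456/5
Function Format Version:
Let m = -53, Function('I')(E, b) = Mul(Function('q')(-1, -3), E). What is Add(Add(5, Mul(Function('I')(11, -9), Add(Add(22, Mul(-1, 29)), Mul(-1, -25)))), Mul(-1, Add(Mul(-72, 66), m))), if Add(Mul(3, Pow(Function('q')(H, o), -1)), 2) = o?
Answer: Rational(23456, 5) ≈ 4691.2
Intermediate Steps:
Function('q')(H, o) = Mul(3, Pow(Add(-2, o), -1))
Function('I')(E, b) = Mul(Rational(-3, 5), E) (Function('I')(E, b) = Mul(Mul(3, Pow(Add(-2, -3), -1)), E) = Mul(Mul(3, Pow(-5, -1)), E) = Mul(Mul(3, Rational(-1, 5)), E) = Mul(Rational(-3, 5), E))
Add(Add(5, Mul(Function('I')(11, -9), Add(Add(22, Mul(-1, 29)), Mul(-1, -25)))), Mul(-1, Add(Mul(-72, 66), m))) = Add(Add(5, Mul(Mul(Rational(-3, 5), 11), Add(Add(22, Mul(-1, 29)), Mul(-1, -25)))), Mul(-1, Add(Mul(-72, 66), -53))) = Add(Add(5, Mul(Rational(-33, 5), Add(Add(22, -29), 25))), Mul(-1, Add(-4752, -53))) = Add(Add(5, Mul(Rational(-33, 5), Add(-7, 25))), Mul(-1, -4805)) = Add(Add(5, Mul(Rational(-33, 5), 18)), 4805) = Add(Add(5, Rational(-594, 5)), 4805) = Add(Rational(-569, 5), 4805) = Rational(23456, 5)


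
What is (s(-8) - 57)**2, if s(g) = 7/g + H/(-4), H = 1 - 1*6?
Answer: 205209/64 ≈ 3206.4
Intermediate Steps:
H = -5 (H = 1 - 6 = -5)
s(g) = 5/4 + 7/g (s(g) = 7/g - 5/(-4) = 7/g - 5*(-1/4) = 7/g + 5/4 = 5/4 + 7/g)
(s(-8) - 57)**2 = ((5/4 + 7/(-8)) - 57)**2 = ((5/4 + 7*(-1/8)) - 57)**2 = ((5/4 - 7/8) - 57)**2 = (3/8 - 57)**2 = (-453/8)**2 = 205209/64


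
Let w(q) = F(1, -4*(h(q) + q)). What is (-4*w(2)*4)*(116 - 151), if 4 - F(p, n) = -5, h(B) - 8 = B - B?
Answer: 5040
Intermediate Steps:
h(B) = 8 (h(B) = 8 + (B - B) = 8 + 0 = 8)
F(p, n) = 9 (F(p, n) = 4 - 1*(-5) = 4 + 5 = 9)
w(q) = 9
(-4*w(2)*4)*(116 - 151) = (-4*9*4)*(116 - 151) = -36*4*(-35) = -144*(-35) = 5040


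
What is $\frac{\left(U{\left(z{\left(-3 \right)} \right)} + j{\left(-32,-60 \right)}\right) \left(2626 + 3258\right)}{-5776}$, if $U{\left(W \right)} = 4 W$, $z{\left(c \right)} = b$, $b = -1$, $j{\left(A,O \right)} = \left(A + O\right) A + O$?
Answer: $- \frac{1059120}{361} \approx -2933.9$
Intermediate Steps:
$j{\left(A,O \right)} = O + A \left(A + O\right)$ ($j{\left(A,O \right)} = A \left(A + O\right) + O = O + A \left(A + O\right)$)
$z{\left(c \right)} = -1$
$\frac{\left(U{\left(z{\left(-3 \right)} \right)} + j{\left(-32,-60 \right)}\right) \left(2626 + 3258\right)}{-5776} = \frac{\left(4 \left(-1\right) - \left(-1860 - 1024\right)\right) \left(2626 + 3258\right)}{-5776} = \left(-4 + \left(-60 + 1024 + 1920\right)\right) 5884 \left(- \frac{1}{5776}\right) = \left(-4 + 2884\right) 5884 \left(- \frac{1}{5776}\right) = 2880 \cdot 5884 \left(- \frac{1}{5776}\right) = 16945920 \left(- \frac{1}{5776}\right) = - \frac{1059120}{361}$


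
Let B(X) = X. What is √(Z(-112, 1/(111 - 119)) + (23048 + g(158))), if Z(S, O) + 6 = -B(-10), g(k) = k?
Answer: √23210 ≈ 152.35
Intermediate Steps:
Z(S, O) = 4 (Z(S, O) = -6 - 1*(-10) = -6 + 10 = 4)
√(Z(-112, 1/(111 - 119)) + (23048 + g(158))) = √(4 + (23048 + 158)) = √(4 + 23206) = √23210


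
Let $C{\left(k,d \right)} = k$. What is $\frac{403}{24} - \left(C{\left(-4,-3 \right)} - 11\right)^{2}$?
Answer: $- \frac{4997}{24} \approx -208.21$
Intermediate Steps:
$\frac{403}{24} - \left(C{\left(-4,-3 \right)} - 11\right)^{2} = \frac{403}{24} - \left(-4 - 11\right)^{2} = 403 \cdot \frac{1}{24} - \left(-15\right)^{2} = \frac{403}{24} - 225 = - \frac{4997}{24}$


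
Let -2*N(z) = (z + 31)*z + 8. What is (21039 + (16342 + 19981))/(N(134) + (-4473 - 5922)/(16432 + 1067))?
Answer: -167296273/32255306 ≈ -5.1866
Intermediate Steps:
N(z) = -4 - z*(31 + z)/2 (N(z) = -((z + 31)*z + 8)/2 = -((31 + z)*z + 8)/2 = -(z*(31 + z) + 8)/2 = -(8 + z*(31 + z))/2 = -4 - z*(31 + z)/2)
(21039 + (16342 + 19981))/(N(134) + (-4473 - 5922)/(16432 + 1067)) = (21039 + (16342 + 19981))/((-4 - 31/2*134 - 1/2*134**2) + (-4473 - 5922)/(16432 + 1067)) = (21039 + 36323)/((-4 - 2077 - 1/2*17956) - 10395/17499) = 57362/((-4 - 2077 - 8978) - 10395*1/17499) = 57362/(-11059 - 3465/5833) = 57362/(-64510612/5833) = 57362*(-5833/64510612) = -167296273/32255306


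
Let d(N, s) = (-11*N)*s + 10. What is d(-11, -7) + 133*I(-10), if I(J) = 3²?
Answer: 360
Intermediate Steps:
d(N, s) = 10 - 11*N*s (d(N, s) = -11*N*s + 10 = 10 - 11*N*s)
I(J) = 9
d(-11, -7) + 133*I(-10) = (10 - 11*(-11)*(-7)) + 133*9 = (10 - 847) + 1197 = -837 + 1197 = 360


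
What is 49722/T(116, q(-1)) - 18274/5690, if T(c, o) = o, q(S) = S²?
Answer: 141449953/2845 ≈ 49719.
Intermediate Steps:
49722/T(116, q(-1)) - 18274/5690 = 49722/((-1)²) - 18274/5690 = 49722/1 - 18274*1/5690 = 49722*1 - 9137/2845 = 49722 - 9137/2845 = 141449953/2845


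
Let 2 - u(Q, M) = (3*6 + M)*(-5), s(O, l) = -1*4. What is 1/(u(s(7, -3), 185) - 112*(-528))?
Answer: 1/60153 ≈ 1.6624e-5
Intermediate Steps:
s(O, l) = -4
u(Q, M) = 92 + 5*M (u(Q, M) = 2 - (3*6 + M)*(-5) = 2 - (18 + M)*(-5) = 2 - (-90 - 5*M) = 2 + (90 + 5*M) = 92 + 5*M)
1/(u(s(7, -3), 185) - 112*(-528)) = 1/((92 + 5*185) - 112*(-528)) = 1/((92 + 925) + 59136) = 1/(1017 + 59136) = 1/60153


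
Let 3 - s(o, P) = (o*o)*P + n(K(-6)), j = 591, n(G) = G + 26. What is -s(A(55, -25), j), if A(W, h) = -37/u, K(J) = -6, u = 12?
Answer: 270509/48 ≈ 5635.6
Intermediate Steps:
A(W, h) = -37/12
n(G) = 26 + G
s(o, P) = -17 - P*o² (s(o, P) = 3 - ((o*o)*P + (26 - 6)) = 3 - (o²*P + 20) = 3 - (P*o² + 20) = 3 - (20 + P*o²) = 3 + (-20 - P*o²) = -17 - P*o²)
-s(A(55, -25), j) = -(-17 - 1*591*(-37/12)²) = -(-17 - 1*591*1369/144) = -(-17 - 269693/48) = -1*(-270509/48) = 270509/48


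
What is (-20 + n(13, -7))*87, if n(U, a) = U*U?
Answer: 12963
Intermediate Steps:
n(U, a) = U**2
(-20 + n(13, -7))*87 = (-20 + 13**2)*87 = (-20 + 169)*87 = 149*87 = 12963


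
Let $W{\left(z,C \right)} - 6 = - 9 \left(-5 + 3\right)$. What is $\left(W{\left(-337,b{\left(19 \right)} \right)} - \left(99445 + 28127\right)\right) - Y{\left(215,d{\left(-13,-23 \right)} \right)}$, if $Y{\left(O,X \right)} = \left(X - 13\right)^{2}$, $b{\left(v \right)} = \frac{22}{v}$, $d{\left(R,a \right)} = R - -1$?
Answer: $-128173$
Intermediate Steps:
$d{\left(R,a \right)} = 1 + R$ ($d{\left(R,a \right)} = R + 1 = 1 + R$)
$W{\left(z,C \right)} = 24$ ($W{\left(z,C \right)} = 6 - 9 \left(-5 + 3\right) = 6 - -18 = 6 + 18 = 24$)
$Y{\left(O,X \right)} = \left(-13 + X\right)^{2}$
$\left(W{\left(-337,b{\left(19 \right)} \right)} - \left(99445 + 28127\right)\right) - Y{\left(215,d{\left(-13,-23 \right)} \right)} = \left(24 - \left(99445 + 28127\right)\right) - \left(-13 + \left(1 - 13\right)\right)^{2} = \left(24 - 127572\right) - \left(-13 - 12\right)^{2} = \left(24 - 127572\right) - \left(-25\right)^{2} = -127548 - 625 = -128173$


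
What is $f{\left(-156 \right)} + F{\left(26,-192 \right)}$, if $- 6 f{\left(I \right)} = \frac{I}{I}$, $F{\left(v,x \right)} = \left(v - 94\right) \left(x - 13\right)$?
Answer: $\frac{83639}{6} \approx 13940.0$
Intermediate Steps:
$F{\left(v,x \right)} = \left(-94 + v\right) \left(-13 + x\right)$
$f{\left(I \right)} = - \frac{1}{6}$ ($f{\left(I \right)} = - \frac{I \frac{1}{I}}{6} = \left(- \frac{1}{6}\right) 1 = - \frac{1}{6}$)
$f{\left(-156 \right)} + F{\left(26,-192 \right)} = - \frac{1}{6} + \left(1222 - -18048 - 338 + 26 \left(-192\right)\right) = - \frac{1}{6} + \left(1222 + 18048 - 338 - 4992\right) = - \frac{1}{6} + 13940 = \frac{83639}{6}$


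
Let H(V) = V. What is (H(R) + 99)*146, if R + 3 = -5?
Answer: 13286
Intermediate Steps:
R = -8 (R = -3 - 5 = -8)
(H(R) + 99)*146 = (-8 + 99)*146 = 91*146 = 13286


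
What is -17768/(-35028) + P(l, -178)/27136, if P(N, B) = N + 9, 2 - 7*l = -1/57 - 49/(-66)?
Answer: 50418541433/99329319936 ≈ 0.50759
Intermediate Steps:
l = 533/2926 (l = 2/7 - (-1/57 - 49/(-66))/7 = 2/7 - (-1*1/57 - 49*(-1/66))/7 = 2/7 - (-1/57 + 49/66)/7 = 2/7 - ⅐*303/418 = 2/7 - 303/2926 = 533/2926 ≈ 0.18216)
P(N, B) = 9 + N
-17768/(-35028) + P(l, -178)/27136 = -17768/(-35028) + (9 + 533/2926)/27136 = -17768*(-1/35028) + (26867/2926)*(1/27136) = 4442/8757 + 26867/79399936 = 50418541433/99329319936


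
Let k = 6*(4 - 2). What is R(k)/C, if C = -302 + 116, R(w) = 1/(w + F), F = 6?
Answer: -1/3348 ≈ -0.00029869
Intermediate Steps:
k = 12 (k = 6*2 = 12)
R(w) = 1/(6 + w) (R(w) = 1/(w + 6) = 1/(6 + w))
C = -186
R(k)/C = 1/((6 + 12)*(-186)) = -1/186/18 = (1/18)*(-1/186) = -1/3348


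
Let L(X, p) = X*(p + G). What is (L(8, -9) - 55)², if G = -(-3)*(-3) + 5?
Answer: 25281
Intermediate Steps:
G = -4 (G = -3*3 + 5 = -9 + 5 = -4)
L(X, p) = X*(-4 + p) (L(X, p) = X*(p - 4) = X*(-4 + p))
(L(8, -9) - 55)² = (8*(-4 - 9) - 55)² = (8*(-13) - 55)² = (-104 - 55)² = (-159)² = 25281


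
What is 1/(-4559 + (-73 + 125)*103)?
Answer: 1/797 ≈ 0.0012547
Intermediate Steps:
1/(-4559 + (-73 + 125)*103) = 1/(-4559 + 52*103) = 1/(-4559 + 5356) = 1/797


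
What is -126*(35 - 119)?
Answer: 10584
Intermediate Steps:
-126*(35 - 119) = -126*(-84) = 10584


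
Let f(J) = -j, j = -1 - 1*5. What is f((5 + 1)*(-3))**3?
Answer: 216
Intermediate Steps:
j = -6 (j = -1 - 5 = -6)
f(J) = 6 (f(J) = -1*(-6) = 6)
f((5 + 1)*(-3))**3 = 6**3 = 216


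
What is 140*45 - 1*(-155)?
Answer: 6455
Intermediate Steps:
140*45 - 1*(-155) = 6300 + 155 = 6455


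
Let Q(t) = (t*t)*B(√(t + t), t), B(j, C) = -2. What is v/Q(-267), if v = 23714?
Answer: -11857/71289 ≈ -0.16632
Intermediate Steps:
Q(t) = -2*t² (Q(t) = (t*t)*(-2) = t²*(-2) = -2*t²)
v/Q(-267) = 23714/((-2*(-267)²)) = 23714/((-2*71289)) = 23714/(-142578) = 23714*(-1/142578) = -11857/71289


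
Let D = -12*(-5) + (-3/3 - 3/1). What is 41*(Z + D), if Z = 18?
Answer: 3034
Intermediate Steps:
D = 56 (D = -2*(-30) + (-3*⅓ - 3*1) = 60 + (-1 - 3) = 60 - 4 = 56)
41*(Z + D) = 41*(18 + 56) = 41*74 = 3034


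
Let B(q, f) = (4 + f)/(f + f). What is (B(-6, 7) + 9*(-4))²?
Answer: 243049/196 ≈ 1240.0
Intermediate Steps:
B(q, f) = (4 + f)/(2*f) (B(q, f) = (4 + f)/((2*f)) = (4 + f)*(1/(2*f)) = (4 + f)/(2*f))
(B(-6, 7) + 9*(-4))² = ((½)*(4 + 7)/7 + 9*(-4))² = ((½)*(⅐)*11 - 36)² = (11/14 - 36)² = (-493/14)² = 243049/196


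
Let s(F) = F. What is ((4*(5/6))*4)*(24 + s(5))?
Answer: 1160/3 ≈ 386.67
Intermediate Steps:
((4*(5/6))*4)*(24 + s(5)) = ((4*(5/6))*4)*(24 + 5) = ((4*(5*(1/6)))*4)*29 = ((4*(5/6))*4)*29 = ((10/3)*4)*29 = (40/3)*29 = 1160/3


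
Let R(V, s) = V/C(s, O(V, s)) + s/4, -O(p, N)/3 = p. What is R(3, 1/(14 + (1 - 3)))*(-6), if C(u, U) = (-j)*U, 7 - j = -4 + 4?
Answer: -23/56 ≈ -0.41071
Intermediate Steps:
j = 7 (j = 7 - (-4 + 4) = 7 - 1*0 = 7 + 0 = 7)
O(p, N) = -3*p
C(u, U) = -7*U (C(u, U) = (-1*7)*U = -7*U)
R(V, s) = 1/21 + s/4 (R(V, s) = V/((-(-21)*V)) + s/4 = V/((21*V)) + s*(1/4) = V*(1/(21*V)) + s/4 = 1/21 + s/4)
R(3, 1/(14 + (1 - 3)))*(-6) = (1/21 + 1/(4*(14 + (1 - 3))))*(-6) = (1/21 + 1/(4*(14 - 2)))*(-6) = (1/21 + (1/4)/12)*(-6) = (1/21 + (1/4)*(1/12))*(-6) = (1/21 + 1/48)*(-6) = (23/336)*(-6) = -23/56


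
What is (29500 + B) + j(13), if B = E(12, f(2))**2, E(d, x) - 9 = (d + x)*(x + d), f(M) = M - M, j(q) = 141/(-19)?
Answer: 1005130/19 ≈ 52902.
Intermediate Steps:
j(q) = -141/19 (j(q) = 141*(-1/19) = -141/19)
f(M) = 0
E(d, x) = 9 + (d + x)**2 (E(d, x) = 9 + (d + x)*(x + d) = 9 + (d + x)*(d + x) = 9 + (d + x)**2)
B = 23409 (B = (9 + (12 + 0)**2)**2 = (9 + 12**2)**2 = (9 + 144)**2 = 153**2 = 23409)
(29500 + B) + j(13) = (29500 + 23409) - 141/19 = 52909 - 141/19 = 1005130/19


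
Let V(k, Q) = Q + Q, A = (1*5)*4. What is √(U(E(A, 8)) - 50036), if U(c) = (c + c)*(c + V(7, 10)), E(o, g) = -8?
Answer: 2*I*√12557 ≈ 224.12*I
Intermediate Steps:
A = 20 (A = 5*4 = 20)
V(k, Q) = 2*Q
U(c) = 2*c*(20 + c) (U(c) = (c + c)*(c + 2*10) = (2*c)*(c + 20) = (2*c)*(20 + c) = 2*c*(20 + c))
√(U(E(A, 8)) - 50036) = √(2*(-8)*(20 - 8) - 50036) = √(2*(-8)*12 - 50036) = √(-192 - 50036) = √(-50228) = 2*I*√12557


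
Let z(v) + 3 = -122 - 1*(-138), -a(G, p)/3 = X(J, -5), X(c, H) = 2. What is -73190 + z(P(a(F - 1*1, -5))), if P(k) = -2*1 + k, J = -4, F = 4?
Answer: -73177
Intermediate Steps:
a(G, p) = -6 (a(G, p) = -3*2 = -6)
P(k) = -2 + k
z(v) = 13 (z(v) = -3 + (-122 - 1*(-138)) = -3 + (-122 + 138) = -3 + 16 = 13)
-73190 + z(P(a(F - 1*1, -5))) = -73190 + 13 = -73177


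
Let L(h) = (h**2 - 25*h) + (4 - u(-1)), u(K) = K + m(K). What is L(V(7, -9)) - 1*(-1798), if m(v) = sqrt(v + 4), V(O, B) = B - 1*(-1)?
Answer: 2067 - sqrt(3) ≈ 2065.3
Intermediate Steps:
V(O, B) = 1 + B (V(O, B) = B + 1 = 1 + B)
m(v) = sqrt(4 + v)
u(K) = K + sqrt(4 + K)
L(h) = 5 + h**2 - sqrt(3) - 25*h (L(h) = (h**2 - 25*h) + (4 - (-1 + sqrt(4 - 1))) = (h**2 - 25*h) + (4 - (-1 + sqrt(3))) = (h**2 - 25*h) + (4 + (1 - sqrt(3))) = (h**2 - 25*h) + (5 - sqrt(3)) = 5 + h**2 - sqrt(3) - 25*h)
L(V(7, -9)) - 1*(-1798) = (5 + (1 - 9)**2 - sqrt(3) - 25*(1 - 9)) - 1*(-1798) = (5 + (-8)**2 - sqrt(3) - 25*(-8)) + 1798 = (5 + 64 - sqrt(3) + 200) + 1798 = (269 - sqrt(3)) + 1798 = 2067 - sqrt(3)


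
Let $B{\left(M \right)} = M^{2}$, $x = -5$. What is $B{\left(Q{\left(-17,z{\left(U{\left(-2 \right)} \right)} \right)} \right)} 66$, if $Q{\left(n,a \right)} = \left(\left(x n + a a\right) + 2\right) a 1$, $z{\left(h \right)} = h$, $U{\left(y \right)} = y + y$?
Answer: $11203104$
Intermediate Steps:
$U{\left(y \right)} = 2 y$
$Q{\left(n,a \right)} = a \left(2 + a^{2} - 5 n\right)$ ($Q{\left(n,a \right)} = \left(\left(- 5 n + a a\right) + 2\right) a 1 = \left(\left(- 5 n + a^{2}\right) + 2\right) a 1 = \left(\left(a^{2} - 5 n\right) + 2\right) a 1 = \left(2 + a^{2} - 5 n\right) a 1 = a \left(2 + a^{2} - 5 n\right) 1 = a \left(2 + a^{2} - 5 n\right)$)
$B{\left(Q{\left(-17,z{\left(U{\left(-2 \right)} \right)} \right)} \right)} 66 = \left(2 \left(-2\right) \left(2 + \left(2 \left(-2\right)\right)^{2} - -85\right)\right)^{2} \cdot 66 = \left(- 4 \left(2 + \left(-4\right)^{2} + 85\right)\right)^{2} \cdot 66 = \left(- 4 \left(2 + 16 + 85\right)\right)^{2} \cdot 66 = \left(\left(-4\right) 103\right)^{2} \cdot 66 = \left(-412\right)^{2} \cdot 66 = 169744 \cdot 66 = 11203104$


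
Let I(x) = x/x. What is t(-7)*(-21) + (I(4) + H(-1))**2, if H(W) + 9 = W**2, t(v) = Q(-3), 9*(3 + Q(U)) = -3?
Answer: 119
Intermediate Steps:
Q(U) = -10/3 (Q(U) = -3 + (1/9)*(-3) = -3 - 1/3 = -10/3)
t(v) = -10/3
I(x) = 1
H(W) = -9 + W**2
t(-7)*(-21) + (I(4) + H(-1))**2 = -10/3*(-21) + (1 + (-9 + (-1)**2))**2 = 70 + (1 + (-9 + 1))**2 = 70 + (1 - 8)**2 = 70 + (-7)**2 = 70 + 49 = 119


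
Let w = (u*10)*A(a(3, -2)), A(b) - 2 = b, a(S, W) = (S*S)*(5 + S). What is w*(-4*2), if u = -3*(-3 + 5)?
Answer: 35520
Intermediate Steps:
a(S, W) = S**2*(5 + S)
u = -6 (u = -3*2 = -6)
A(b) = 2 + b
w = -4440 (w = (-6*10)*(2 + 3**2*(5 + 3)) = -60*(2 + 9*8) = -60*(2 + 72) = -60*74 = -4440)
w*(-4*2) = -(-17760)*2 = -4440*(-8) = 35520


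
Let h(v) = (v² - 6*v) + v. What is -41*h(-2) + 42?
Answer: -532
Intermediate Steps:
h(v) = v² - 5*v
-41*h(-2) + 42 = -(-82)*(-5 - 2) + 42 = -(-82)*(-7) + 42 = -41*14 + 42 = -574 + 42 = -532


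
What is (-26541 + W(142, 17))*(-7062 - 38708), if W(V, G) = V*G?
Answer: 1104292790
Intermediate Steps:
W(V, G) = G*V
(-26541 + W(142, 17))*(-7062 - 38708) = (-26541 + 17*142)*(-7062 - 38708) = (-26541 + 2414)*(-45770) = -24127*(-45770) = 1104292790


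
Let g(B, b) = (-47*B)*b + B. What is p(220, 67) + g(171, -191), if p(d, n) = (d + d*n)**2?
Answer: 225336838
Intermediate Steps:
g(B, b) = B - 47*B*b (g(B, b) = -47*B*b + B = B - 47*B*b)
p(220, 67) + g(171, -191) = 220**2*(1 + 67)**2 + 171*(1 - 47*(-191)) = 48400*68**2 + 171*(1 + 8977) = 48400*4624 + 171*8978 = 223801600 + 1535238 = 225336838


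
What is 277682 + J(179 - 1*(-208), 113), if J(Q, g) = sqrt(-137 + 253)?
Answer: 277682 + 2*sqrt(29) ≈ 2.7769e+5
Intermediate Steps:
J(Q, g) = 2*sqrt(29) (J(Q, g) = sqrt(116) = 2*sqrt(29))
277682 + J(179 - 1*(-208), 113) = 277682 + 2*sqrt(29)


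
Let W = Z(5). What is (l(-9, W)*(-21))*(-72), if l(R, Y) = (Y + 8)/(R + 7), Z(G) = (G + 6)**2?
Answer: -97524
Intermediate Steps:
Z(G) = (6 + G)**2
W = 121 (W = (6 + 5)**2 = 11**2 = 121)
l(R, Y) = (8 + Y)/(7 + R)
(l(-9, W)*(-21))*(-72) = (((8 + 121)/(7 - 9))*(-21))*(-72) = ((129/(-2))*(-21))*(-72) = (-1/2*129*(-21))*(-72) = -129/2*(-21)*(-72) = (2709/2)*(-72) = -97524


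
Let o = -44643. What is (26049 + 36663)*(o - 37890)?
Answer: -5175809496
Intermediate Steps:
(26049 + 36663)*(o - 37890) = (26049 + 36663)*(-44643 - 37890) = 62712*(-82533) = -5175809496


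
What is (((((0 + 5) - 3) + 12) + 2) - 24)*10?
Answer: -80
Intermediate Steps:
(((((0 + 5) - 3) + 12) + 2) - 24)*10 = ((((5 - 3) + 12) + 2) - 24)*10 = (((2 + 12) + 2) - 24)*10 = ((14 + 2) - 24)*10 = (16 - 24)*10 = -8*10 = -80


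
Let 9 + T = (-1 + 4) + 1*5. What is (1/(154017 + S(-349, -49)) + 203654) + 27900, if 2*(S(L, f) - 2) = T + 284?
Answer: 71392960836/308321 ≈ 2.3155e+5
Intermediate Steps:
T = -1 (T = -9 + ((-1 + 4) + 1*5) = -9 + (3 + 5) = -9 + 8 = -1)
S(L, f) = 287/2 (S(L, f) = 2 + (-1 + 284)/2 = 2 + (1/2)*283 = 2 + 283/2 = 287/2)
(1/(154017 + S(-349, -49)) + 203654) + 27900 = (1/(154017 + 287/2) + 203654) + 27900 = (1/(308321/2) + 203654) + 27900 = (2/308321 + 203654) + 27900 = 62790804936/308321 + 27900 = 71392960836/308321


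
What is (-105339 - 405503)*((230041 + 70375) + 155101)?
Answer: -232697215314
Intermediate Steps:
(-105339 - 405503)*((230041 + 70375) + 155101) = -510842*(300416 + 155101) = -510842*455517 = -232697215314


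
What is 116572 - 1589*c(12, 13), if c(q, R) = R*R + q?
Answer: -171037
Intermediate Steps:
c(q, R) = q + R² (c(q, R) = R² + q = q + R²)
116572 - 1589*c(12, 13) = 116572 - 1589*(12 + 13²) = 116572 - 1589*(12 + 169) = 116572 - 1589*181 = 116572 - 1*287609 = 116572 - 287609 = -171037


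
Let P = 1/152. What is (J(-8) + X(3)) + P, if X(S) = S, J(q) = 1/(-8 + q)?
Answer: 895/304 ≈ 2.9441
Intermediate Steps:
P = 1/152 ≈ 0.0065789
(J(-8) + X(3)) + P = (1/(-8 - 8) + 3) + 1/152 = (1/(-16) + 3) + 1/152 = (-1/16 + 3) + 1/152 = 47/16 + 1/152 = 895/304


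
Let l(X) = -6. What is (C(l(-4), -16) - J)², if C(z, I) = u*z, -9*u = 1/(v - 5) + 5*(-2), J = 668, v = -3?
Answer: 7284601/16 ≈ 4.5529e+5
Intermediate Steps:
u = 9/8 (u = -(1/(-3 - 5) + 5*(-2))/9 = -(1/(-8) - 10)/9 = -(-⅛ - 10)/9 = -⅑*(-81/8) = 9/8 ≈ 1.1250)
C(z, I) = 9*z/8
(C(l(-4), -16) - J)² = ((9/8)*(-6) - 1*668)² = (-27/4 - 668)² = (-2699/4)² = 7284601/16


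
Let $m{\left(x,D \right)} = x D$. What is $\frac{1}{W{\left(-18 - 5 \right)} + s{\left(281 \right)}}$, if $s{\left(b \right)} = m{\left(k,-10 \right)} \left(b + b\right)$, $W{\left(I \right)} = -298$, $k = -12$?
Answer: $\frac{1}{67142} \approx 1.4894 \cdot 10^{-5}$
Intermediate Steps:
$m{\left(x,D \right)} = D x$
$s{\left(b \right)} = 240 b$ ($s{\left(b \right)} = \left(-10\right) \left(-12\right) \left(b + b\right) = 120 \cdot 2 b = 240 b$)
$\frac{1}{W{\left(-18 - 5 \right)} + s{\left(281 \right)}} = \frac{1}{-298 + 240 \cdot 281} = \frac{1}{-298 + 67440} = \frac{1}{67142}$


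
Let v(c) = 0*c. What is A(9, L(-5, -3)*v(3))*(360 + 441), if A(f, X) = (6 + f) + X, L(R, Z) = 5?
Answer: 12015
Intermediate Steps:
v(c) = 0
A(f, X) = 6 + X + f
A(9, L(-5, -3)*v(3))*(360 + 441) = (6 + 5*0 + 9)*(360 + 441) = (6 + 0 + 9)*801 = 15*801 = 12015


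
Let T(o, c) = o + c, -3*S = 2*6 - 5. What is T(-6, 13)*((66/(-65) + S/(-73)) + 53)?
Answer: 5183192/14235 ≈ 364.12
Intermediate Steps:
S = -7/3 (S = -(2*6 - 5)/3 = -(12 - 5)/3 = -1/3*7 = -7/3 ≈ -2.3333)
T(o, c) = c + o
T(-6, 13)*((66/(-65) + S/(-73)) + 53) = (13 - 6)*((66/(-65) - 7/3/(-73)) + 53) = 7*((66*(-1/65) - 7/3*(-1/73)) + 53) = 7*((-66/65 + 7/219) + 53) = 7*(-13999/14235 + 53) = 7*(740456/14235) = 5183192/14235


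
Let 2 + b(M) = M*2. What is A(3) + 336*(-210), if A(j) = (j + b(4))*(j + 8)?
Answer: -70461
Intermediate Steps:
b(M) = -2 + 2*M (b(M) = -2 + M*2 = -2 + 2*M)
A(j) = (6 + j)*(8 + j) (A(j) = (j + (-2 + 2*4))*(j + 8) = (j + (-2 + 8))*(8 + j) = (j + 6)*(8 + j) = (6 + j)*(8 + j))
A(3) + 336*(-210) = (48 + 3**2 + 14*3) + 336*(-210) = (48 + 9 + 42) - 70560 = 99 - 70560 = -70461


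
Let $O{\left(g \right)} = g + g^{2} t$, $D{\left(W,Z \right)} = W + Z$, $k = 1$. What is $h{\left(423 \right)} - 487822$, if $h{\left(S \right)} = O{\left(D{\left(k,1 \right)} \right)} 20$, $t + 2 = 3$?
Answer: $-487702$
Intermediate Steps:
$t = 1$ ($t = -2 + 3 = 1$)
$O{\left(g \right)} = g + g^{2}$ ($O{\left(g \right)} = g + g^{2} \cdot 1 = g + g^{2}$)
$h{\left(S \right)} = 120$ ($h{\left(S \right)} = \left(1 + 1\right) \left(1 + \left(1 + 1\right)\right) 20 = 2 \left(1 + 2\right) 20 = 2 \cdot 3 \cdot 20 = 6 \cdot 20 = 120$)
$h{\left(423 \right)} - 487822 = 120 - 487822 = -487702$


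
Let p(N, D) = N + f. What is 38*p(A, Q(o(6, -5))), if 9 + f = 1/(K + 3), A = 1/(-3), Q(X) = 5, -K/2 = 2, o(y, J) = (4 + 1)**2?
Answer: -1178/3 ≈ -392.67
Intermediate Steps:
o(y, J) = 25 (o(y, J) = 5**2 = 25)
K = -4 (K = -2*2 = -4)
A = -1/3 ≈ -0.33333
f = -10 (f = -9 + 1/(-4 + 3) = -9 + 1/(-1) = -9 - 1 = -10)
p(N, D) = -10 + N (p(N, D) = N - 10 = -10 + N)
38*p(A, Q(o(6, -5))) = 38*(-10 - 1/3) = 38*(-31/3) = -1178/3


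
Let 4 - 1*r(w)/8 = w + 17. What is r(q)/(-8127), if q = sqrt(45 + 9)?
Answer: 104/8127 + 8*sqrt(6)/2709 ≈ 0.020030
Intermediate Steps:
q = 3*sqrt(6) (q = sqrt(54) = 3*sqrt(6) ≈ 7.3485)
r(w) = -104 - 8*w (r(w) = 32 - 8*(w + 17) = 32 - 8*(17 + w) = 32 + (-136 - 8*w) = -104 - 8*w)
r(q)/(-8127) = (-104 - 24*sqrt(6))/(-8127) = (-104 - 24*sqrt(6))*(-1/8127) = 104/8127 + 8*sqrt(6)/2709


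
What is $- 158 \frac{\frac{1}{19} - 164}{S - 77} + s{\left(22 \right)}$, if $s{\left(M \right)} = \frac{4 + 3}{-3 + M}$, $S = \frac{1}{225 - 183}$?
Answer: $- \frac{20648509}{61427} \approx -336.15$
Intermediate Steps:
$S = \frac{1}{42} \approx 0.02381$
$s{\left(M \right)} = \frac{7}{-3 + M}$
$- 158 \frac{\frac{1}{19} - 164}{S - 77} + s{\left(22 \right)} = - 158 \frac{\frac{1}{19} - 164}{\frac{1}{42} - 77} + \frac{7}{-3 + 22} = - 158 \frac{\frac{1}{19} - 164}{- \frac{3233}{42}} + \frac{7}{19} = - 158 \left(\left(- \frac{3115}{19}\right) \left(- \frac{42}{3233}\right)\right) + 7 \cdot \frac{1}{19} = \left(-158\right) \frac{130830}{61427} + \frac{7}{19} = - \frac{20671140}{61427} + \frac{7}{19} = - \frac{20648509}{61427}$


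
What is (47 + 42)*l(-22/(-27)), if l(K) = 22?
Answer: 1958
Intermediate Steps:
(47 + 42)*l(-22/(-27)) = (47 + 42)*22 = 89*22 = 1958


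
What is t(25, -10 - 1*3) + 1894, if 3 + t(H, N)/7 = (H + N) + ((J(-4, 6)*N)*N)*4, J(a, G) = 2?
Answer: 11421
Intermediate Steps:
t(H, N) = -21 + 7*H + 7*N + 56*N² (t(H, N) = -21 + 7*((H + N) + ((2*N)*N)*4) = -21 + 7*((H + N) + (2*N²)*4) = -21 + 7*((H + N) + 8*N²) = -21 + 7*(H + N + 8*N²) = -21 + (7*H + 7*N + 56*N²) = -21 + 7*H + 7*N + 56*N²)
t(25, -10 - 1*3) + 1894 = (-21 + 7*25 + 7*(-10 - 1*3) + 56*(-10 - 1*3)²) + 1894 = (-21 + 175 + 7*(-10 - 3) + 56*(-10 - 3)²) + 1894 = (-21 + 175 + 7*(-13) + 56*(-13)²) + 1894 = (-21 + 175 - 91 + 56*169) + 1894 = (-21 + 175 - 91 + 9464) + 1894 = 9527 + 1894 = 11421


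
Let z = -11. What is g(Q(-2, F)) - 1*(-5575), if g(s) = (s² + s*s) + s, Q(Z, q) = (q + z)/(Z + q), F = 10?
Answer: 178397/32 ≈ 5574.9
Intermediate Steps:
Q(Z, q) = (-11 + q)/(Z + q) (Q(Z, q) = (q - 11)/(Z + q) = (-11 + q)/(Z + q))
g(s) = s + 2*s² (g(s) = (s² + s²) + s = 2*s² + s = s + 2*s²)
g(Q(-2, F)) - 1*(-5575) = ((-11 + 10)/(-2 + 10))*(1 + 2*((-11 + 10)/(-2 + 10))) - 1*(-5575) = (-1/8)*(1 + 2*(-1/8)) + 5575 = ((⅛)*(-1))*(1 + 2*((⅛)*(-1))) + 5575 = -(1 + 2*(-⅛))/8 + 5575 = -(1 - ¼)/8 + 5575 = -⅛*¾ + 5575 = -3/32 + 5575 = 178397/32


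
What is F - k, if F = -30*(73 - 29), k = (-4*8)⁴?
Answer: -1049896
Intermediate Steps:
k = 1048576 (k = (-32)⁴ = 1048576)
F = -1320 (F = -30*44 = -1320)
F - k = -1320 - 1*1048576 = -1320 - 1048576 = -1049896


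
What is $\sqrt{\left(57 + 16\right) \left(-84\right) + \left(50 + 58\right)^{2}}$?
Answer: $2 \sqrt{1383} \approx 74.377$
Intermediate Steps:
$\sqrt{\left(57 + 16\right) \left(-84\right) + \left(50 + 58\right)^{2}} = \sqrt{73 \left(-84\right) + 108^{2}} = \sqrt{-6132 + 11664} = \sqrt{5532} = 2 \sqrt{1383}$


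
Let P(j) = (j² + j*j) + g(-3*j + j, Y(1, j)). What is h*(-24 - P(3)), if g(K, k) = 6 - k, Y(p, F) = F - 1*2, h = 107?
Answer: -5029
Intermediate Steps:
Y(p, F) = -2 + F (Y(p, F) = F - 2 = -2 + F)
P(j) = 8 - j + 2*j² (P(j) = (j² + j*j) + (6 - (-2 + j)) = (j² + j²) + (6 + (2 - j)) = 2*j² + (8 - j) = 8 - j + 2*j²)
h*(-24 - P(3)) = 107*(-24 - (8 - 1*3 + 2*3²)) = 107*(-24 - (8 - 3 + 2*9)) = 107*(-24 - (8 - 3 + 18)) = 107*(-24 - 1*23) = 107*(-24 - 23) = 107*(-47) = -5029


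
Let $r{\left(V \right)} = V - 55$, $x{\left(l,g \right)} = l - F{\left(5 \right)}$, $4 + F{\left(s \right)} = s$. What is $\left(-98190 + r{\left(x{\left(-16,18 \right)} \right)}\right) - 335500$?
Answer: $-433762$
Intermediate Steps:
$F{\left(s \right)} = -4 + s$
$x{\left(l,g \right)} = -1 + l$ ($x{\left(l,g \right)} = l - \left(-4 + 5\right) = l - 1 = -1 + l$)
$r{\left(V \right)} = -55 + V$
$\left(-98190 + r{\left(x{\left(-16,18 \right)} \right)}\right) - 335500 = \left(-98190 - 72\right) - 335500 = -98262 - 335500 = -433762$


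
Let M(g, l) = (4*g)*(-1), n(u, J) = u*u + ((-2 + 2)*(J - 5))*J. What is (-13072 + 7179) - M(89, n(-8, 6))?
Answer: -5537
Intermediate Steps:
n(u, J) = u² (n(u, J) = u² + (0*(-5 + J))*J = u² + 0*J = u² + 0 = u²)
M(g, l) = -4*g
(-13072 + 7179) - M(89, n(-8, 6)) = (-13072 + 7179) - (-4)*89 = -5893 - 1*(-356) = -5893 + 356 = -5537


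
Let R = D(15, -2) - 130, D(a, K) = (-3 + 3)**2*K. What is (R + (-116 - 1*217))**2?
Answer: 214369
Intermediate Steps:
D(a, K) = 0 (D(a, K) = 0**2*K = 0*K = 0)
R = -130 (R = 0 - 130 = -130)
(R + (-116 - 1*217))**2 = (-130 + (-116 - 1*217))**2 = (-130 + (-116 - 217))**2 = (-130 - 333)**2 = (-463)**2 = 214369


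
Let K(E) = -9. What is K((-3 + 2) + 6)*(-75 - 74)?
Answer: 1341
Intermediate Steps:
K((-3 + 2) + 6)*(-75 - 74) = -9*(-75 - 74) = -9*(-149) = 1341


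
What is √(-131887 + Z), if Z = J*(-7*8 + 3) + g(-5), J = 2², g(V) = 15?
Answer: 6*I*√3669 ≈ 363.43*I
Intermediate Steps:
J = 4
Z = -197 (Z = 4*(-7*8 + 3) + 15 = 4*(-56 + 3) + 15 = 4*(-53) + 15 = -212 + 15 = -197)
√(-131887 + Z) = √(-131887 - 197) = √(-132084) = 6*I*√3669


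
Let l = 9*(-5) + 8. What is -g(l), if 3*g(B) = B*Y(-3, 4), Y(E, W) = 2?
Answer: 74/3 ≈ 24.667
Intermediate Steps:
l = -37 (l = -45 + 8 = -37)
g(B) = 2*B/3 (g(B) = (B*2)/3 = (2*B)/3 = 2*B/3)
-g(l) = -2*(-37)/3 = -1*(-74/3) = 74/3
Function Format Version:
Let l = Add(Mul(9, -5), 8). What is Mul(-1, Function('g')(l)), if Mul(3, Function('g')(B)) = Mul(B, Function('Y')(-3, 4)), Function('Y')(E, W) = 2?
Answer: Rational(74, 3) ≈ 24.667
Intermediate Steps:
l = -37 (l = Add(-45, 8) = -37)
Function('g')(B) = Mul(Rational(2, 3), B) (Function('g')(B) = Mul(Rational(1, 3), Mul(B, 2)) = Mul(Rational(1, 3), Mul(2, B)) = Mul(Rational(2, 3), B))
Mul(-1, Function('g')(l)) = Mul(-1, Mul(Rational(2, 3), -37)) = Mul(-1, Rational(-74, 3)) = Rational(74, 3)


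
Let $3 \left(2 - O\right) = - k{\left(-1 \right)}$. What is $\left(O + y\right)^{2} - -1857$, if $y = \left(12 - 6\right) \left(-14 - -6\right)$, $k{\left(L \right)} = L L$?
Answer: $\frac{35482}{9} \approx 3942.4$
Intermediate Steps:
$k{\left(L \right)} = L^{2}$
$O = \frac{7}{3}$ ($O = 2 - \frac{\left(-1\right) \left(-1\right)^{2}}{3} = 2 - \frac{\left(-1\right) 1}{3} = 2 - - \frac{1}{3} = 2 + \frac{1}{3} = \frac{7}{3} \approx 2.3333$)
$y = -48$ ($y = 6 \left(-14 + 6\right) = 6 \left(-8\right) = -48$)
$\left(O + y\right)^{2} - -1857 = \left(\frac{7}{3} - 48\right)^{2} - -1857 = \left(- \frac{137}{3}\right)^{2} + 1857 = \frac{18769}{9} + 1857 = \frac{35482}{9}$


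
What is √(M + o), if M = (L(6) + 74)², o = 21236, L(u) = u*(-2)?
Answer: 2*√6270 ≈ 158.37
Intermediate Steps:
L(u) = -2*u
M = 3844 (M = (-2*6 + 74)² = (-12 + 74)² = 62² = 3844)
√(M + o) = √(3844 + 21236) = √25080 = 2*√6270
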